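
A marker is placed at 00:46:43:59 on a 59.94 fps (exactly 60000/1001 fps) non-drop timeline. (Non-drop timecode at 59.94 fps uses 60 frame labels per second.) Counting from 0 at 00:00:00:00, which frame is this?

Total seconds to the label: (0 × 3600 + 46 × 60 + 43) = 2803.
Frame index = 2803 × 60 + 59 = 168239.

frame 168239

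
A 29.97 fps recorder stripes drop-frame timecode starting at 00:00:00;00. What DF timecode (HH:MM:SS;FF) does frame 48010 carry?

00:26:41;28

Ten DF minutes hold 17982 frames, so frame 48010 lies in block 2 (frames 35964–53945) with 12046 frames into that block.
The block's first minute is 1800 frames and the rest 1798 each; 12046 frames reaches minute 6, so 2 × 18 + 6 × 2 = 48 labels have been skipped so far.
Adding those back, label number 48010 + 48 = 48058 at 30 labels/s is 1601 s + 28 f = 0 h 26 min 41 s frame 28, i.e. 00:26:41;28.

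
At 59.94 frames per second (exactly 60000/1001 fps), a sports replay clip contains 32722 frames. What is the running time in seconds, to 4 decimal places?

Running time = 32722 × 1001/60000 = 16377361/30000 s ≈ 545.9120 s.

545.9120 seconds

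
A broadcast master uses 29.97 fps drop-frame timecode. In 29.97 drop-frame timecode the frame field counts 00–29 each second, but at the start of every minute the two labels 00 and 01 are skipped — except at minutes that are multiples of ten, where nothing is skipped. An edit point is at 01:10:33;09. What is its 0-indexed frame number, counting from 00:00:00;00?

126873

Complete 10-minute blocks: 7, each 17982 frames → 125874.
Remaining 0 whole minutes in the current block: 0 frames.
Within the current minute: 33 × 30 + 9 = 999. Total = 125874 + 0 + 999 = 126873.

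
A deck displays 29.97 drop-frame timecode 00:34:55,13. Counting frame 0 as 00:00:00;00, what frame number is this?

As if non-drop at 30 labels/s: (0 × 3600 + 34 × 60 + 55) × 30 + 13 = 62863.
Minute boundaries passed: 34; those not divisible by 10: 34 − 3 = 31; dropped labels = 2 × 31 = 62.
Actual frame index = 62863 − 62 = 62801.

62801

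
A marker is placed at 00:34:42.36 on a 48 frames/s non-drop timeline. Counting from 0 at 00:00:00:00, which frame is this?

Total seconds to the label: (0 × 3600 + 34 × 60 + 42) = 2082.
Frame index = 2082 × 48 + 36 = 99972.

99972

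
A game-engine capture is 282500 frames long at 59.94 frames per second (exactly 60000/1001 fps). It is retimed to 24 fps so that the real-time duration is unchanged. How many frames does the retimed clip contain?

113113 frames

Target frames = source frames × (target rate / source rate) = 282500 × (24)/(60000/1001) = 282500 × 1001/2500 = 113113.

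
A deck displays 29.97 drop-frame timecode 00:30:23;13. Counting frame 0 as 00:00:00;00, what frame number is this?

As if non-drop at 30 labels/s: (0 × 3600 + 30 × 60 + 23) × 30 + 13 = 54703.
Minute boundaries passed: 30; those not divisible by 10: 30 − 3 = 27; dropped labels = 2 × 27 = 54.
Actual frame index = 54703 − 54 = 54649.

54649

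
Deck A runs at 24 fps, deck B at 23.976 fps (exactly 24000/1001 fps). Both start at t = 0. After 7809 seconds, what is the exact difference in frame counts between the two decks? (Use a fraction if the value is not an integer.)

187416/1001 frames

A emits 24 × 7809 = 187416 frames; B emits 24000/1001 × 7809 = 187416000/1001.
Difference = 187416/1001 frames (≈ 187.2288); B is behind A.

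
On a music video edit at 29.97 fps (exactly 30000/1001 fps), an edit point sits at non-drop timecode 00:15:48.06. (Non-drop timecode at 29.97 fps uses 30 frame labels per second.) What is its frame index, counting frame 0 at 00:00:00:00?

Total seconds to the label: (0 × 3600 + 15 × 60 + 48) = 948.
Frame index = 948 × 30 + 6 = 28446.

frame 28446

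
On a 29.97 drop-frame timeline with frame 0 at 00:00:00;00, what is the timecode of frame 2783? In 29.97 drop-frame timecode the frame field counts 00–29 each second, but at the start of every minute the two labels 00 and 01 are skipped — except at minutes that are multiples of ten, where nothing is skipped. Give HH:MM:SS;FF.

Each 10-minute DF block holds 10 × 60 × 30 − 9 × 2 = 17982 frames. 2783 ÷ 17982 → 0 full blocks, remainder 2783.
Within the partial block the first minute is 1800 frames and each further minute 1798, so 1 further minute boundary passed. Total skipped labels = 18 × 0 + 2 × 1 = 2.
Non-drop label index = 2783 + 2 = 2785; at 30 labels/s that is 00:01:32:25, i.e. DF 00:01:32;25.

00:01:32;25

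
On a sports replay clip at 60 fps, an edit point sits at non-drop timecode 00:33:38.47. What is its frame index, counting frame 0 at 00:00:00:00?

frame 121127

Total seconds to the label: (0 × 3600 + 33 × 60 + 38) = 2018.
Frame index = 2018 × 60 + 47 = 121127.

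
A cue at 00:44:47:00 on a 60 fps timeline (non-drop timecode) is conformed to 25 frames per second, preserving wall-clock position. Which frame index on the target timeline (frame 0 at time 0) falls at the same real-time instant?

frame 67175

Source frame index: (0×3600 + 44×60 + 47) × 60 + 0 = 161220.
Real time: 161220 / (60) = 2687 s.
Target frame: (2687) × (25) = 67175.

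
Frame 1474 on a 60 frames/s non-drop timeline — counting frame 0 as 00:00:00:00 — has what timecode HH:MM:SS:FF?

00:00:24:34

1474 ÷ 60 = 24 full seconds, remainder 34 frames.
24 s = 0 h 0 min 24 s.
Timecode: 00:00:24:34.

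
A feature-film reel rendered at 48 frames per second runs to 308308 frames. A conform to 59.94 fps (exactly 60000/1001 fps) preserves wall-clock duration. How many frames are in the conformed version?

Target frames = source frames × (target rate / source rate) = 308308 × (60000/1001)/(48) = 308308 × 1250/1001 = 385000.

385000 frames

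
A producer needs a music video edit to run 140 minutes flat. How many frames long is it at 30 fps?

252000 frames

140 min = 8400 s.
Frames = 8400 × 30 = 252000.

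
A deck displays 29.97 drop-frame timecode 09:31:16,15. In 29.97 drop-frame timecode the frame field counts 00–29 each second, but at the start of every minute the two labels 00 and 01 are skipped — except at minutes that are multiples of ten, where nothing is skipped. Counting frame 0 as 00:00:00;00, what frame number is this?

1027267

Complete 10-minute blocks: 57, each 17982 frames → 1024974.
Remaining 1 whole minute in the current block: 1800 + 0 × 1798 = 1800 frames.
Within the current minute: 16 × 30 + 15 − 2 = 493 (labels ;00/;01 skipped at this minute). Total = 1024974 + 1800 + 493 = 1027267.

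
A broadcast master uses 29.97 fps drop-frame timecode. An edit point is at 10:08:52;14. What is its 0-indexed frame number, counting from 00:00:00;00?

Complete 10-minute blocks: 60, each 17982 frames → 1078920.
Remaining 8 whole minutes in the current block: 1800 + 7 × 1798 = 14386 frames.
Within the current minute: 52 × 30 + 14 − 2 = 1572 (labels ;00/;01 skipped at this minute). Total = 1078920 + 14386 + 1572 = 1094878.

1094878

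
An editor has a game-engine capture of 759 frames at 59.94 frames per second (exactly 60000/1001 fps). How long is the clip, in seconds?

12.66265 seconds

Running time = 759 / (60000/1001) = 12.66265 s.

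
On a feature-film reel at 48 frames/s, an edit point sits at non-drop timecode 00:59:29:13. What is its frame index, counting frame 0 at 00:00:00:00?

Total seconds to the label: (0 × 3600 + 59 × 60 + 29) = 3569.
Frame index = 3569 × 48 + 13 = 171325.

171325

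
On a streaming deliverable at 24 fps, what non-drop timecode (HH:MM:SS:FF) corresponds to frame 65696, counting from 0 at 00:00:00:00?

00:45:37:08

65696 ÷ 24 = 2737 full seconds, remainder 8 frames.
2737 s = 0 h 45 min 37 s.
Timecode: 00:45:37:08.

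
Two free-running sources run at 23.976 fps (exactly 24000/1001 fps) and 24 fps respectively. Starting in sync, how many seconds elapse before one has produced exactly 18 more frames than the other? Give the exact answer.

750.75 seconds

The gap grows by |24 − 24000/1001| = 24/1001 frames per second.
Time for a 18-frame gap: 18 ÷ (24/1001) = 750.75 s.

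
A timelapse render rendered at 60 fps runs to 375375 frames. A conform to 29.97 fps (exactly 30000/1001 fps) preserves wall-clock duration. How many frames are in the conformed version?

Target frames = source frames × (target rate / source rate) = 375375 × (30000/1001)/(60) = 375375 × 500/1001 = 187500.

187500 frames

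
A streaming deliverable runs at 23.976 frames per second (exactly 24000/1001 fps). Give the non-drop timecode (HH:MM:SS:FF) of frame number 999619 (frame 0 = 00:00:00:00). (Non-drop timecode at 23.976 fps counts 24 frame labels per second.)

999619 ÷ 24 = 41650 full seconds, remainder 19 frames.
41650 s = 11 h 34 min 10 s.
Timecode: 11:34:10:19.

11:34:10:19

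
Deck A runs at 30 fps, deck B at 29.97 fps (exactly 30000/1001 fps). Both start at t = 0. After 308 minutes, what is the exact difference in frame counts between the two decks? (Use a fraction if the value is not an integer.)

308 min = 18480 s.
A emits 30 × 18480 = 554400 frames; B emits 30000/1001 × 18480 = 7200000/13.
Difference = 7200/13 frames (≈ 553.8462); B is behind A.

7200/13 frames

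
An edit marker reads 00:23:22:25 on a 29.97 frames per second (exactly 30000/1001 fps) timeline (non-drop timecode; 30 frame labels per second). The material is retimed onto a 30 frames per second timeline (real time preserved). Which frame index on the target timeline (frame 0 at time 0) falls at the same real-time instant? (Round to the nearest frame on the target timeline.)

Source frame index: (0×3600 + 23×60 + 22) × 30 + 25 = 42085.
Real time: 42085 / (30000/1001) = 8425417/6000 s.
Target frame: (8425417/6000) × (30) = 8425417/200 ≈ 42127.085 → 42127.

frame 42127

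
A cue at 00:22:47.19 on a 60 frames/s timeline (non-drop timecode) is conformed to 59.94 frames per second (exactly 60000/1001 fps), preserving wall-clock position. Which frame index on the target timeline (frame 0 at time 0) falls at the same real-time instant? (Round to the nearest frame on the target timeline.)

frame 81957

Source frame index: (0×3600 + 22×60 + 47) × 60 + 19 = 82039.
Real time: 82039 / (60) = 82039/60 s.
Target frame: (82039/60) × (60000/1001) = 82039000/1001 ≈ 81957.043 → 81957.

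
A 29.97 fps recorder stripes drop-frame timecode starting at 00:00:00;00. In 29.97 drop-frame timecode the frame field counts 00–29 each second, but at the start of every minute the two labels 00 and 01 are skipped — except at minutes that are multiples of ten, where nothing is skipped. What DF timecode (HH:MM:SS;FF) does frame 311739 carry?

Each 10-minute DF block holds 10 × 60 × 30 − 9 × 2 = 17982 frames. 311739 ÷ 17982 → 17 full blocks, remainder 6045.
Within the partial block the first minute is 1800 frames and each further minute 1798, so 3 further minute boundaries passed. Total skipped labels = 18 × 17 + 2 × 3 = 312.
Non-drop label index = 311739 + 312 = 312051; at 30 labels/s that is 02:53:21:21, i.e. DF 02:53:21;21.

02:53:21;21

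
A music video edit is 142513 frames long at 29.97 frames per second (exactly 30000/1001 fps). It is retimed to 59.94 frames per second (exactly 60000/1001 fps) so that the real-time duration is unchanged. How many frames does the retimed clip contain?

Target frames = source frames × (target rate / source rate) = 142513 × (60000/1001)/(30000/1001) = 142513 × 2 = 285026.

285026 frames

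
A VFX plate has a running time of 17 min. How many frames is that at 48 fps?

48960 frames

17 min = 1020 s.
Frames = 1020 × 48 = 48960.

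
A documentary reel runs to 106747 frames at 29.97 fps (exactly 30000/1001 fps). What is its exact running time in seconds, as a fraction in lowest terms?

Running time = 106747 ÷ (30000/1001) = 106747 × 1001/30000 = 106853747/30000 s.

106853747/30000 seconds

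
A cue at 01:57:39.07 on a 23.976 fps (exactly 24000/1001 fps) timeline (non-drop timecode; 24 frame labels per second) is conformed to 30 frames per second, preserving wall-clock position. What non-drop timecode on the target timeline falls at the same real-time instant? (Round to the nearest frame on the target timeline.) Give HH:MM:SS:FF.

01:57:46:11

Source frame index: (1×3600 + 57×60 + 39) × 24 + 7 = 169423.
Real time: 169423 / (24000/1001) = 169592423/24000 s.
Target frame: (169592423/24000) × (30) = 169592423/800 ≈ 211990.529 → 211991.
At 30 labels/s: frame 211991 → 01:57:46:11.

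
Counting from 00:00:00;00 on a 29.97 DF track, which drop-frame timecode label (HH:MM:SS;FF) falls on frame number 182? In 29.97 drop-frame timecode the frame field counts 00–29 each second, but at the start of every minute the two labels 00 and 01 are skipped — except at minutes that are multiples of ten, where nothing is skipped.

00:00:06;02

Each 10-minute DF block holds 10 × 60 × 30 − 9 × 2 = 17982 frames. 182 ÷ 17982 → 0 full blocks, remainder 182.
Within the partial block the first minute is 1800 frames and each further minute 1798, so 0 further minute boundaries passed. Total skipped labels = 18 × 0 + 2 × 0 = 0.
Non-drop label index = 182 + 0 = 182; at 30 labels/s that is 00:00:06:02, i.e. DF 00:00:06;02.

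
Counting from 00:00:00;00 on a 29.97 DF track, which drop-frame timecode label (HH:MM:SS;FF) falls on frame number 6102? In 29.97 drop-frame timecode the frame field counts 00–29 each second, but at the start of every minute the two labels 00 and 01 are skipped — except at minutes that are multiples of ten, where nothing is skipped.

Ten DF minutes hold 17982 frames, so frame 6102 lies in block 0 (frames 0–17981) with 6102 frames into that block.
The block's first minute is 1800 frames and the rest 1798 each; 6102 frames reaches minute 3, so 0 × 18 + 3 × 2 = 6 labels have been skipped so far.
Adding those back, label number 6102 + 6 = 6108 at 30 labels/s is 203 s + 18 f = 0 h 3 min 23 s frame 18, i.e. 00:03:23;18.

00:03:23;18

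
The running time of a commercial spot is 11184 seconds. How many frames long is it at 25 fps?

Frames = 11184 × 25 = 279600.

279600 frames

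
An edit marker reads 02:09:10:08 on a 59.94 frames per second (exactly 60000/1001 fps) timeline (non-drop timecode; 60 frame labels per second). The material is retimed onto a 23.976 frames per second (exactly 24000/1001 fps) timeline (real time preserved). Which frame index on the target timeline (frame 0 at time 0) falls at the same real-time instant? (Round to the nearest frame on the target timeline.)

frame 186003

Source frame index: (2×3600 + 9×60 + 10) × 60 + 8 = 465008.
Real time: 465008 / (60000/1001) = 29092063/3750 s.
Target frame: (29092063/3750) × (24000/1001) = 930016/5 ≈ 186003.200 → 186003.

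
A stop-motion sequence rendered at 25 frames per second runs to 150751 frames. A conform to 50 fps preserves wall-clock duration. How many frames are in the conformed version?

301502 frames

Target frames = source frames × (target rate / source rate) = 150751 × (50)/(25) = 150751 × 2 = 301502.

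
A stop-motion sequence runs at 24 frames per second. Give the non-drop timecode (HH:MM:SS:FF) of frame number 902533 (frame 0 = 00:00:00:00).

902533 ÷ 24 = 37605 full seconds, remainder 13 frames.
37605 s = 10 h 26 min 45 s.
Timecode: 10:26:45:13.

10:26:45:13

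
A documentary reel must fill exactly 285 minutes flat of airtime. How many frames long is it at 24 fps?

410400 frames

285 min = 17100 s.
Frames = 17100 × 24 = 410400.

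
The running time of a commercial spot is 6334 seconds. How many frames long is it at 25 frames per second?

158350 frames

Frames = 6334 × 25 = 158350.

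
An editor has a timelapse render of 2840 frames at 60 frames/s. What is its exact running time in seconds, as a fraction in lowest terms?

Running time = 2840 ÷ (60) = 2840 × 1/60 = 142/3 s.

142/3 seconds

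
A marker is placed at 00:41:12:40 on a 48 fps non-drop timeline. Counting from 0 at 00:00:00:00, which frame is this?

Total seconds to the label: (0 × 3600 + 41 × 60 + 12) = 2472.
Frame index = 2472 × 48 + 40 = 118696.

frame 118696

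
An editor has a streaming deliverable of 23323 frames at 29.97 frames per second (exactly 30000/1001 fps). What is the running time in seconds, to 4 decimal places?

778.2108 seconds

Running time = 23323 × 1001/30000 = 23346323/30000 s ≈ 778.2108 s.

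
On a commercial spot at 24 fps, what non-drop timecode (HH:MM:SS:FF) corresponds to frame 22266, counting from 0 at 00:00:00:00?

22266 ÷ 24 = 927 full seconds, remainder 18 frames.
927 s = 0 h 15 min 27 s.
Timecode: 00:15:27:18.

00:15:27:18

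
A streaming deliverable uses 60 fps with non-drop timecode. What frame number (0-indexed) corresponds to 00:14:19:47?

frame 51587

Total seconds to the label: (0 × 3600 + 14 × 60 + 19) = 859.
Frame index = 859 × 60 + 47 = 51587.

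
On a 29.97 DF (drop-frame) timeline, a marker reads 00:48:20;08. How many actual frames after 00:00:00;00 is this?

86920

Complete 10-minute blocks: 4, each 17982 frames → 71928.
Remaining 8 whole minutes in the current block: 1800 + 7 × 1798 = 14386 frames.
Within the current minute: 20 × 30 + 8 − 2 = 606 (labels ;00/;01 skipped at this minute). Total = 71928 + 14386 + 606 = 86920.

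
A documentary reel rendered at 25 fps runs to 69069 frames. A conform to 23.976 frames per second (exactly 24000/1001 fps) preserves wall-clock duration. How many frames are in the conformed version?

66240 frames

Target frames = source frames × (target rate / source rate) = 69069 × (24000/1001)/(25) = 69069 × 960/1001 = 66240.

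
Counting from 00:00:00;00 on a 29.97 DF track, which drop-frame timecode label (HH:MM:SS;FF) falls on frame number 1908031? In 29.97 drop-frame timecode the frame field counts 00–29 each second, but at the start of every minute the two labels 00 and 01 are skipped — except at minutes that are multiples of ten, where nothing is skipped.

17:41:04;21

Each 10-minute DF block holds 10 × 60 × 30 − 9 × 2 = 17982 frames. 1908031 ÷ 17982 → 106 full blocks, remainder 1939.
Within the partial block the first minute is 1800 frames and each further minute 1798, so 1 further minute boundary passed. Total skipped labels = 18 × 106 + 2 × 1 = 1910.
Non-drop label index = 1908031 + 1910 = 1909941; at 30 labels/s that is 17:41:04:21, i.e. DF 17:41:04;21.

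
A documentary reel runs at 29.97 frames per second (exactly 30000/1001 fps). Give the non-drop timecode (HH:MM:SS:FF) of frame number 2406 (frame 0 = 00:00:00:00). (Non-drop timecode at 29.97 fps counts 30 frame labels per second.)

00:01:20:06

2406 ÷ 30 = 80 full seconds, remainder 6 frames.
80 s = 0 h 1 min 20 s.
Timecode: 00:01:20:06.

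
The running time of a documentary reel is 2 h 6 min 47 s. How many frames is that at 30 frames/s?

2 h 6 min 47 s = 7607 s.
Frames = 7607 × 30 = 228210.

228210 frames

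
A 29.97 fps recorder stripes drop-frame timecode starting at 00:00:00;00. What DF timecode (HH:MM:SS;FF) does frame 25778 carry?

Each 10-minute DF block holds 10 × 60 × 30 − 9 × 2 = 17982 frames. 25778 ÷ 17982 → 1 full block, remainder 7796.
Within the partial block the first minute is 1800 frames and each further minute 1798, so 4 further minute boundaries passed. Total skipped labels = 18 × 1 + 2 × 4 = 26.
Non-drop label index = 25778 + 26 = 25804; at 30 labels/s that is 00:14:20:04, i.e. DF 00:14:20;04.

00:14:20;04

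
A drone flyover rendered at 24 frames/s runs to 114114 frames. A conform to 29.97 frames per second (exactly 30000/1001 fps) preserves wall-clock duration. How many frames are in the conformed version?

Target frames = source frames × (target rate / source rate) = 114114 × (30000/1001)/(24) = 114114 × 1250/1001 = 142500.

142500 frames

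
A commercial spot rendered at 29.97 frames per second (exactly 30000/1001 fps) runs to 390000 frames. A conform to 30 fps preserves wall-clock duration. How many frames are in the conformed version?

390390 frames

Target frames = source frames × (target rate / source rate) = 390000 × (30)/(30000/1001) = 390000 × 1001/1000 = 390390.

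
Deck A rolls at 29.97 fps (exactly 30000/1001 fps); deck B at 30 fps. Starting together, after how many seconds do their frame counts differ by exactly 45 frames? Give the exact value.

1501.5 seconds

The gap grows by |30 − 30000/1001| = 30/1001 frames per second.
Time for a 45-frame gap: 45 ÷ (30/1001) = 1501.5 s.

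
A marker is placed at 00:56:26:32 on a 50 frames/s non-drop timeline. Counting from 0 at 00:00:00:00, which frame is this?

169332

Total seconds to the label: (0 × 3600 + 56 × 60 + 26) = 3386.
Frame index = 3386 × 50 + 32 = 169332.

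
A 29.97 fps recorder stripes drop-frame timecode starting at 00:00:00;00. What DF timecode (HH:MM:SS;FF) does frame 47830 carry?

Each 10-minute DF block holds 10 × 60 × 30 − 9 × 2 = 17982 frames. 47830 ÷ 17982 → 2 full blocks, remainder 11866.
Within the partial block the first minute is 1800 frames and each further minute 1798, so 6 further minute boundaries passed. Total skipped labels = 18 × 2 + 2 × 6 = 48.
Non-drop label index = 47830 + 48 = 47878; at 30 labels/s that is 00:26:35:28, i.e. DF 00:26:35;28.

00:26:35;28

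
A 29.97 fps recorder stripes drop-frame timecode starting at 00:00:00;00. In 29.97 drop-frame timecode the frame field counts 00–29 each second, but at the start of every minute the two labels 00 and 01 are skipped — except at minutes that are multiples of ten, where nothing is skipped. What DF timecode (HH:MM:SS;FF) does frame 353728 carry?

Ten DF minutes hold 17982 frames, so frame 353728 lies in block 19 (frames 341658–359639) with 12070 frames into that block.
The block's first minute is 1800 frames and the rest 1798 each; 12070 frames reaches minute 6, so 19 × 18 + 6 × 2 = 354 labels have been skipped so far.
Adding those back, label number 353728 + 354 = 354082 at 30 labels/s is 11802 s + 22 f = 3 h 16 min 42 s frame 22, i.e. 03:16:42;22.

03:16:42;22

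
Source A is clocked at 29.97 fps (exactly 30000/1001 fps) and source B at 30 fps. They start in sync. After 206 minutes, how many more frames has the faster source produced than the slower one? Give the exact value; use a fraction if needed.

206 min = 12360 s.
A emits 30000/1001 × 12360 = 370800000/1001 frames; B emits 30 × 12360 = 370800.
Difference = 370800/1001 frames (≈ 370.4296); B is ahead of A.

370800/1001 frames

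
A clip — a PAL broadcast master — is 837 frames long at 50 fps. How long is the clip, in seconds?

Running time = 837 / (50) = 16.74 s.

16.74 seconds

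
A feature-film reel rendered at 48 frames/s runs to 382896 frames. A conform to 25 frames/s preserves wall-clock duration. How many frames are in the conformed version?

Target frames = source frames × (target rate / source rate) = 382896 × (25)/(48) = 382896 × 25/48 = 199425.

199425 frames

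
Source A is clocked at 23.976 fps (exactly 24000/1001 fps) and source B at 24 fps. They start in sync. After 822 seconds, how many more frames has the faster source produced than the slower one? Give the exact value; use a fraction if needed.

19728/1001 frames

A emits 24000/1001 × 822 = 19728000/1001 frames; B emits 24 × 822 = 19728.
Difference = 19728/1001 frames (≈ 19.7083); B is ahead of A.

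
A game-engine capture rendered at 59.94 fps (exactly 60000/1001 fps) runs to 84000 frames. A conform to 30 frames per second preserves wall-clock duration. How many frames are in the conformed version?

Target frames = source frames × (target rate / source rate) = 84000 × (30)/(60000/1001) = 84000 × 1001/2000 = 42042.

42042 frames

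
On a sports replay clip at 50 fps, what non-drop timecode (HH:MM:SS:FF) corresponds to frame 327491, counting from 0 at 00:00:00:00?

327491 ÷ 50 = 6549 full seconds, remainder 41 frames.
6549 s = 1 h 49 min 9 s.
Timecode: 01:49:09:41.

01:49:09:41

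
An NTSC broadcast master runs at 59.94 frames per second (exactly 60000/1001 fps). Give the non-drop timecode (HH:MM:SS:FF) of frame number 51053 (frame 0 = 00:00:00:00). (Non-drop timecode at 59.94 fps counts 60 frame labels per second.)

00:14:10:53

51053 ÷ 60 = 850 full seconds, remainder 53 frames.
850 s = 0 h 14 min 10 s.
Timecode: 00:14:10:53.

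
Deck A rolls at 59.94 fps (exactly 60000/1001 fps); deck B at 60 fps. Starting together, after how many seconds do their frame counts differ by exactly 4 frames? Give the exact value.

1001/15 seconds

The gap grows by |60 − 60000/1001| = 60/1001 frames per second.
Time for a 4-frame gap: 4 ÷ (60/1001) = 1001/15 s.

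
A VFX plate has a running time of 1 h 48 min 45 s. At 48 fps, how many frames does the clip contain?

313200 frames

1 h 48 min 45 s = 6525 s.
Frames = 6525 × 48 = 313200.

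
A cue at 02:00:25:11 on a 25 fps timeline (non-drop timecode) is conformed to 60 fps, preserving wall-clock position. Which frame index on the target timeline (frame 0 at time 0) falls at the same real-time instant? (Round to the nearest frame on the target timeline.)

Source frame index: (2×3600 + 0×60 + 25) × 25 + 11 = 180636.
Real time: 180636 / (25) = 180636/25 s.
Target frame: (180636/25) × (60) = 2167632/5 ≈ 433526.400 → 433526.

frame 433526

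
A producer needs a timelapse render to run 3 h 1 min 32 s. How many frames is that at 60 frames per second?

653520 frames

3 h 1 min 32 s = 10892 s.
Frames = 10892 × 60 = 653520.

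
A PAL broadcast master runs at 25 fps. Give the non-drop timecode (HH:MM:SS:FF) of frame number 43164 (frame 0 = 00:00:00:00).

00:28:46:14

43164 ÷ 25 = 1726 full seconds, remainder 14 frames.
1726 s = 0 h 28 min 46 s.
Timecode: 00:28:46:14.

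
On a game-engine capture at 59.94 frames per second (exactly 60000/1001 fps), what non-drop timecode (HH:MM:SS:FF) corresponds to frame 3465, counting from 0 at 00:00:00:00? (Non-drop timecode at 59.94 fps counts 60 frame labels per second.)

00:00:57:45

3465 ÷ 60 = 57 full seconds, remainder 45 frames.
57 s = 0 h 0 min 57 s.
Timecode: 00:00:57:45.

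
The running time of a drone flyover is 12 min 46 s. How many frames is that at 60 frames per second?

45960 frames

12 min 46 s = 766 s.
Frames = 766 × 60 = 45960.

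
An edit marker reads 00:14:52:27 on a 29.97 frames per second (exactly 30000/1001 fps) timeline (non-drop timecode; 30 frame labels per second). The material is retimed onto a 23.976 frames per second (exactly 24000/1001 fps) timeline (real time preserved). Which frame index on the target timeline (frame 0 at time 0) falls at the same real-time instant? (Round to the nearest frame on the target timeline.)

frame 21430

Source frame index: (0×3600 + 14×60 + 52) × 30 + 27 = 26787.
Real time: 26787 / (30000/1001) = 8937929/10000 s.
Target frame: (8937929/10000) × (24000/1001) = 107148/5 ≈ 21429.600 → 21430.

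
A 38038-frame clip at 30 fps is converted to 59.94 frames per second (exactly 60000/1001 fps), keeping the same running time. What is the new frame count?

Target frames = source frames × (target rate / source rate) = 38038 × (60000/1001)/(30) = 38038 × 2000/1001 = 76000.

76000 frames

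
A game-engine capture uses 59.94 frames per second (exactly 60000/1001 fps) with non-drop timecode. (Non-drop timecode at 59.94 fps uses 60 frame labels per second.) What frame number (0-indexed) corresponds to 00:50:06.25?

Total seconds to the label: (0 × 3600 + 50 × 60 + 6) = 3006.
Frame index = 3006 × 60 + 25 = 180385.

180385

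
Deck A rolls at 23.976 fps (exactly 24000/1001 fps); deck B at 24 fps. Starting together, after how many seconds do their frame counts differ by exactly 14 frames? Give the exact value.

7007/12 seconds

The gap grows by |24 − 24000/1001| = 24/1001 frames per second.
Time for a 14-frame gap: 14 ÷ (24/1001) = 7007/12 s.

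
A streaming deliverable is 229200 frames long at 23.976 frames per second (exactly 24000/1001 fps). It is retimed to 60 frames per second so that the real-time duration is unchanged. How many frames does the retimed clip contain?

Target frames = source frames × (target rate / source rate) = 229200 × (60)/(24000/1001) = 229200 × 1001/400 = 573573.

573573 frames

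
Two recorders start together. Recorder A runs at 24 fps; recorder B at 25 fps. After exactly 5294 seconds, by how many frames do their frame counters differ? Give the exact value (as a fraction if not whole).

5294 frames

A emits 24 × 5294 = 127056 frames; B emits 25 × 5294 = 132350.
Difference = 5294 frames; B is ahead of A.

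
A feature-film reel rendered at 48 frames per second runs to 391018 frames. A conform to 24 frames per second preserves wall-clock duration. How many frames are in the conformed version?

195509 frames

Target frames = source frames × (target rate / source rate) = 391018 × (24)/(48) = 391018 × 1/2 = 195509.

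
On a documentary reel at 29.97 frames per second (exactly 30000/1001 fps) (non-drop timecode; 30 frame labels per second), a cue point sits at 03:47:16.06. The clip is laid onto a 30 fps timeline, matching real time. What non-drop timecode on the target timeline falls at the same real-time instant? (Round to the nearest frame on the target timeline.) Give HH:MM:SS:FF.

Source frame index: (3×3600 + 47×60 + 16) × 30 + 6 = 409086.
Real time: 409086 / (30000/1001) = 68249181/5000 s.
Target frame: (68249181/5000) × (30) = 204747543/500 ≈ 409495.086 → 409495.
At 30 labels/s: frame 409495 → 03:47:29:25.

03:47:29:25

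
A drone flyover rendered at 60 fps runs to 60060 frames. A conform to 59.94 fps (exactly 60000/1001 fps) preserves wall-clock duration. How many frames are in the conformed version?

Target frames = source frames × (target rate / source rate) = 60060 × (60000/1001)/(60) = 60060 × 1000/1001 = 60000.

60000 frames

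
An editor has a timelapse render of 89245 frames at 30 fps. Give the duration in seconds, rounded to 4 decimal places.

Running time = 89245 × 1/30 = 17849/6 s ≈ 2974.8333 s.

2974.8333 seconds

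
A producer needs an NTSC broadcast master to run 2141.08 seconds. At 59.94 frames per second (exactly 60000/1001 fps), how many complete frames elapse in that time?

128336 frames

Frames = 2141.08 × 60000/1001 = 128464800/1001 ≈ 128336.4635.
Complete frames: 128336.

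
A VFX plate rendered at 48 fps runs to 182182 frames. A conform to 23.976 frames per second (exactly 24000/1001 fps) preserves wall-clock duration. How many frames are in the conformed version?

91000 frames

Target frames = source frames × (target rate / source rate) = 182182 × (24000/1001)/(48) = 182182 × 500/1001 = 91000.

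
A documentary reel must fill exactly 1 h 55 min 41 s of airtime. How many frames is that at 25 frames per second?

1 h 55 min 41 s = 6941 s.
Frames = 6941 × 25 = 173525.

173525 frames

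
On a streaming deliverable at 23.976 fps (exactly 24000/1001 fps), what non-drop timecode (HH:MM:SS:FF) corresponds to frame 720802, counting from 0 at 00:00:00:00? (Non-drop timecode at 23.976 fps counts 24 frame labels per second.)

08:20:33:10

720802 ÷ 24 = 30033 full seconds, remainder 10 frames.
30033 s = 8 h 20 min 33 s.
Timecode: 08:20:33:10.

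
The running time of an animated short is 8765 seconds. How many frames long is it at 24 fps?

210360 frames

Frames = 8765 × 24 = 210360.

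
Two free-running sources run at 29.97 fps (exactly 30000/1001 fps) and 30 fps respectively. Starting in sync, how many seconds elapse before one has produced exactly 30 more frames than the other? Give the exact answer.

1001 seconds

The gap grows by |30 − 30000/1001| = 30/1001 frames per second.
Time for a 30-frame gap: 30 ÷ (30/1001) = 1001 s.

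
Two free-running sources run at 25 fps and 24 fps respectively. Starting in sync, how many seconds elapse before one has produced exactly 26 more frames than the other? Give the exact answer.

26 seconds

The gap grows by |24 − 25| = 1 frame per second.
Time for a 26-frame gap: 26 ÷ (1) = 26 s.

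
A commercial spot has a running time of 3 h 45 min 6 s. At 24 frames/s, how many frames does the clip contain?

3 h 45 min 6 s = 13506 s.
Frames = 13506 × 24 = 324144.

324144 frames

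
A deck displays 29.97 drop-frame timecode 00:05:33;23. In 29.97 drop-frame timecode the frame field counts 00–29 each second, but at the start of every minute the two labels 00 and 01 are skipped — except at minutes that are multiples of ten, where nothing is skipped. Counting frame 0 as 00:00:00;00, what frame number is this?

Complete 10-minute blocks: 0, each 17982 frames → 0.
Remaining 5 whole minutes in the current block: 1800 + 4 × 1798 = 8992 frames.
Within the current minute: 33 × 30 + 23 − 2 = 1011 (labels ;00/;01 skipped at this minute). Total = 0 + 8992 + 1011 = 10003.

10003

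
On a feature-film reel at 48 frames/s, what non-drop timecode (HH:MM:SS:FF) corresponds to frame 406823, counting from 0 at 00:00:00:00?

02:21:15:23

406823 ÷ 48 = 8475 full seconds, remainder 23 frames.
8475 s = 2 h 21 min 15 s.
Timecode: 02:21:15:23.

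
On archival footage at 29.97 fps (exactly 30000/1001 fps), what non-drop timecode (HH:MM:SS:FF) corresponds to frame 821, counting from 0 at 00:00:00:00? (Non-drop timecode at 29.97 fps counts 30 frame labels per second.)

00:00:27:11

821 ÷ 30 = 27 full seconds, remainder 11 frames.
27 s = 0 h 0 min 27 s.
Timecode: 00:00:27:11.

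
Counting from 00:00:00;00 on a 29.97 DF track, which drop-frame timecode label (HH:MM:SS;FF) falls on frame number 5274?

Ten DF minutes hold 17982 frames, so frame 5274 lies in block 0 (frames 0–17981) with 5274 frames into that block.
The block's first minute is 1800 frames and the rest 1798 each; 5274 frames reaches minute 2, so 0 × 18 + 2 × 2 = 4 labels have been skipped so far.
Adding those back, label number 5274 + 4 = 5278 at 30 labels/s is 175 s + 28 f = 0 h 2 min 55 s frame 28, i.e. 00:02:55;28.

00:02:55;28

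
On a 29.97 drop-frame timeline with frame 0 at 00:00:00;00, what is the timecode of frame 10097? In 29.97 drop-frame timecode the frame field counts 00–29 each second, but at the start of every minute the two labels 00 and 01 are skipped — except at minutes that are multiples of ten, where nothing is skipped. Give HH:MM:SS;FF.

Each 10-minute DF block holds 10 × 60 × 30 − 9 × 2 = 17982 frames. 10097 ÷ 17982 → 0 full blocks, remainder 10097.
Within the partial block the first minute is 1800 frames and each further minute 1798, so 5 further minute boundaries passed. Total skipped labels = 18 × 0 + 2 × 5 = 10.
Non-drop label index = 10097 + 10 = 10107; at 30 labels/s that is 00:05:36:27, i.e. DF 00:05:36;27.

00:05:36;27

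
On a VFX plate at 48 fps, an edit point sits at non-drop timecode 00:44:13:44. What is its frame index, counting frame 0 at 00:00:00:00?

127388

Total seconds to the label: (0 × 3600 + 44 × 60 + 13) = 2653.
Frame index = 2653 × 48 + 44 = 127388.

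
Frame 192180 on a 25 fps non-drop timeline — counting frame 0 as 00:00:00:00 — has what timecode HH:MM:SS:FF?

192180 ÷ 25 = 7687 full seconds, remainder 5 frames.
7687 s = 2 h 8 min 7 s.
Timecode: 02:08:07:05.

02:08:07:05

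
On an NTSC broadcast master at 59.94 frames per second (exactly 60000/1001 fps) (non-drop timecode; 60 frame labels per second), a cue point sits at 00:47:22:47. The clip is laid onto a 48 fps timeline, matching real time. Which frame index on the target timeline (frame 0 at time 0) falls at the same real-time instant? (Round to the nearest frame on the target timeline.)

Source frame index: (0×3600 + 47×60 + 22) × 60 + 47 = 170567.
Real time: 170567 / (60000/1001) = 170737567/60000 s.
Target frame: (170737567/60000) × (48) = 170737567/1250 ≈ 136590.054 → 136590.

frame 136590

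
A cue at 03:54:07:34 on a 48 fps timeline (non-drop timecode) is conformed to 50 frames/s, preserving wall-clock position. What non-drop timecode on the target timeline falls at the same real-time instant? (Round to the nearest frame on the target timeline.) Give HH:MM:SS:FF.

03:54:07:35

Source frame index: (3×3600 + 54×60 + 7) × 48 + 34 = 674290.
Real time: 674290 / (48) = 337145/24 s.
Target frame: (337145/24) × (50) = 8428625/12 ≈ 702385.417 → 702385.
At 50 labels/s: frame 702385 → 03:54:07:35.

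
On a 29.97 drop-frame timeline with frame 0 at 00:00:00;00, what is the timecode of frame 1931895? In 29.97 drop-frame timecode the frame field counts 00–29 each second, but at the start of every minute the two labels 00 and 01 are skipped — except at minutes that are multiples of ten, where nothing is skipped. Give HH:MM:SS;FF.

17:54:20;29

Each 10-minute DF block holds 10 × 60 × 30 − 9 × 2 = 17982 frames. 1931895 ÷ 17982 → 107 full blocks, remainder 7821.
Within the partial block the first minute is 1800 frames and each further minute 1798, so 4 further minute boundaries passed. Total skipped labels = 18 × 107 + 2 × 4 = 1934.
Non-drop label index = 1931895 + 1934 = 1933829; at 30 labels/s that is 17:54:20:29, i.e. DF 17:54:20;29.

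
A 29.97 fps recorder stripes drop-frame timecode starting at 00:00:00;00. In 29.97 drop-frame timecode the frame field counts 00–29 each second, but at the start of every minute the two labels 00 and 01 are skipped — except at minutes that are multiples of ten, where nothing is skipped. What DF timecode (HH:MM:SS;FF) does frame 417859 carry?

Each 10-minute DF block holds 10 × 60 × 30 − 9 × 2 = 17982 frames. 417859 ÷ 17982 → 23 full blocks, remainder 4273.
Within the partial block the first minute is 1800 frames and each further minute 1798, so 2 further minute boundaries passed. Total skipped labels = 18 × 23 + 2 × 2 = 418.
Non-drop label index = 417859 + 418 = 418277; at 30 labels/s that is 03:52:22:17, i.e. DF 03:52:22;17.

03:52:22;17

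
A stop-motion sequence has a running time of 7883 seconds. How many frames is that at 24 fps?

189192 frames

Frames = 7883 × 24 = 189192.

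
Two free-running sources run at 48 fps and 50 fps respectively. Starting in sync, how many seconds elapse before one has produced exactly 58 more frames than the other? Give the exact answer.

29 seconds

The gap grows by |50 − 48| = 2 frames per second.
Time for a 58-frame gap: 58 ÷ (2) = 29 s.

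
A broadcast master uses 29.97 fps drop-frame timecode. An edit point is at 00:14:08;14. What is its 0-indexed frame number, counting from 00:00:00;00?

25428

Complete 10-minute blocks: 1, each 17982 frames → 17982.
Remaining 4 whole minutes in the current block: 1800 + 3 × 1798 = 7194 frames.
Within the current minute: 8 × 30 + 14 − 2 = 252 (labels ;00/;01 skipped at this minute). Total = 17982 + 7194 + 252 = 25428.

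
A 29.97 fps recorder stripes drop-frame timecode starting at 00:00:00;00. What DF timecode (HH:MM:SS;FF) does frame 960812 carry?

08:54:19;04

Each 10-minute DF block holds 10 × 60 × 30 − 9 × 2 = 17982 frames. 960812 ÷ 17982 → 53 full blocks, remainder 7766.
Within the partial block the first minute is 1800 frames and each further minute 1798, so 4 further minute boundaries passed. Total skipped labels = 18 × 53 + 2 × 4 = 962.
Non-drop label index = 960812 + 962 = 961774; at 30 labels/s that is 08:54:19:04, i.e. DF 08:54:19;04.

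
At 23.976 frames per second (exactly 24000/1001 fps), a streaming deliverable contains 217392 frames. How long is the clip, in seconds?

Running time = 217392 / (24000/1001) = 9067.058 s.

9067.058 seconds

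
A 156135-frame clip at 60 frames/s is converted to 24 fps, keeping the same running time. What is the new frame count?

Target frames = source frames × (target rate / source rate) = 156135 × (24)/(60) = 156135 × 2/5 = 62454.

62454 frames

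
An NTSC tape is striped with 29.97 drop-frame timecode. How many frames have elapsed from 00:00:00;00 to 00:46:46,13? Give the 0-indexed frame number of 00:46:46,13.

84109

As if non-drop at 30 labels/s: (0 × 3600 + 46 × 60 + 46) × 30 + 13 = 84193.
Minute boundaries passed: 46; those not divisible by 10: 46 − 4 = 42; dropped labels = 2 × 42 = 84.
Actual frame index = 84193 − 84 = 84109.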